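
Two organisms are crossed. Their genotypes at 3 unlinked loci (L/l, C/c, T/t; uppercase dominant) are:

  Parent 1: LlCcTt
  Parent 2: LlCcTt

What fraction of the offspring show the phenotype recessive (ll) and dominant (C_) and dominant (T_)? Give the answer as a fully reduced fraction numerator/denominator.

P(ll C_ T_) = 9/64

LlCcTt gametes: LCT×1, LCt×1, LcT×1, Lct×1, lCT×1, lCt×1, lcT×1, lct×1
LlCcTt gametes: LCT×1, LCt×1, LcT×1, Lct×1, lCT×1, lCt×1, lcT×1, lct×1
LlCcTt×LlCcTt grid (8·8=64): LLCCTT=1 LLCCTt=2 LLCCtt=1 LLCcTT=2 LLCcTt=4 LLCctt=2 LLccTT=1 LLccTt=2 LLcctt=1 LlCCTT=2 LlCCTt=4 LlCCtt=2 LlCcTT=4 LlCcTt=8 LlCctt=4 LlccTT=2 LlccTt=4 Llcctt=2 llCCTT=1 llCCTt=2 llCCtt=1 llCcTT=2 llCcTt=4 llCctt=2 llccTT=1 llccTt=2 llcctt=1
ll C_ T_ hits 9/64; gcd=1; 9÷1/64÷1 = 9/64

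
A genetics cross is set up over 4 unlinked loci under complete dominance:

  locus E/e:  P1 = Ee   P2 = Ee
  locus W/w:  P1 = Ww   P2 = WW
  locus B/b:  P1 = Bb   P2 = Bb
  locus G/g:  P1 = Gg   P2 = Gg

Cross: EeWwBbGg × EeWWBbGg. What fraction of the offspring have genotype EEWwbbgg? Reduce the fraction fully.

EeWwBbGg gametes: EWBG×1, EWBg×1, EWbG×1, EWbg×1, EwBG×1, EwBg×1, EwbG×1, Ewbg×1, eWBG×1, eWBg×1, eWbG×1, eWbg×1, ewBG×1, ewBg×1, ewbG×1, ewbg×1
EeWWBbGg gametes: EWBG×2, EWBg×2, EWbG×2, EWbg×2, eWBG×2, eWBg×2, eWbG×2, eWbg×2
EeWwBbGg×EeWWBbGg grid (16·16=256): EEWWBBGG=2 EEWWBBGg=4 EEWWBBgg=2 EEWWBbGG=4 EEWWBbGg=8 EEWWBbgg=4 EEWWbbGG=2 EEWWbbGg=4 EEWWbbgg=2 EEWwBBGG=2 EEWwBBGg=4 EEWwBBgg=2 EEWwBbGG=4 EEWwBbGg=8 EEWwBbgg=4 EEWwbbGG=2 EEWwbbGg=4 EEWwbbgg=2 EeWWBBGG=4 EeWWBBGg=8 EeWWBBgg=4 EeWWBbGG=8 EeWWBbGg=16 EeWWBbgg=8 EeWWbbGG=4 EeWWbbGg=8 EeWWbbgg=4 EeWwBBGG=4 EeWwBBGg=8 EeWwBBgg=4 EeWwBbGG=8 EeWwBbGg=16 EeWwBbgg=8 EeWwbbGG=4 EeWwbbGg=8 EeWwbbgg=4 eeWWBBGG=2 eeWWBBGg=4 eeWWBBgg=2 eeWWBbGG=4 eeWWBbGg=8 eeWWBbgg=4 eeWWbbGG=2 eeWWbbGg=4 eeWWbbgg=2 eeWwBBGG=2 eeWwBBGg=4 eeWwBBgg=2 eeWwBbGG=4 eeWwBbGg=8 eeWwBbgg=4 eeWwbbGG=2 eeWwbbGg=4 eeWwbbgg=2
EEWwbbgg hits 2/256; gcd=2; 2÷2/256÷2 = 1/128

P(EEWwbbgg) = 1/128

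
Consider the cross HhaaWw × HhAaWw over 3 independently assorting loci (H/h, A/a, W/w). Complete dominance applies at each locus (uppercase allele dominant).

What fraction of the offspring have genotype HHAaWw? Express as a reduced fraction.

P(HHAaWw) = 1/16

HhaaWw gametes: HaW×2, Haw×2, haW×2, haw×2
HhAaWw gametes: HAW×1, HAw×1, HaW×1, Haw×1, hAW×1, hAw×1, haW×1, haw×1
HhaaWw×HhAaWw grid (8·8=64): HHAaWW=2 HHAaWw=4 HHAaww=2 HHaaWW=2 HHaaWw=4 HHaaww=2 HhAaWW=4 HhAaWw=8 HhAaww=4 HhaaWW=4 HhaaWw=8 Hhaaww=4 hhAaWW=2 hhAaWw=4 hhAaww=2 hhaaWW=2 hhaaWw=4 hhaaww=2
HHAaWw hits 4/64; gcd=4; 4÷4/64÷4 = 1/16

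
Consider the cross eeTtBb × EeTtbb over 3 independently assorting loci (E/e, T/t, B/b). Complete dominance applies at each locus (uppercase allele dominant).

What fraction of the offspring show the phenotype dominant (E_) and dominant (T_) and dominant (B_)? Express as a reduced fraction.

P(E_ T_ B_) = 3/16

eeTtBb gametes: eTB×2, eTb×2, etB×2, etb×2
EeTtbb gametes: ETb×2, Etb×2, eTb×2, etb×2
eeTtBb×EeTtbb grid (8·8=64): EeTTBb=4 EeTTbb=4 EeTtBb=8 EeTtbb=8 EettBb=4 Eettbb=4 eeTTBb=4 eeTTbb=4 eeTtBb=8 eeTtbb=8 eettBb=4 eettbb=4
E_ T_ B_ hits 12/64; gcd=4; 12÷4/64÷4 = 3/16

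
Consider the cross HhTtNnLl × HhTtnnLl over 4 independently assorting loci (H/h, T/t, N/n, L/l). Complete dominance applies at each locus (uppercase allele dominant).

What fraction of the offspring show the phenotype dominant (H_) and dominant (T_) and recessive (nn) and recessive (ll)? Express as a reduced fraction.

P(H_ T_ nn ll) = 9/128

HhTtNnLl gametes: HTNL×1, HTNl×1, HTnL×1, HTnl×1, HtNL×1, HtNl×1, HtnL×1, Htnl×1, hTNL×1, hTNl×1, hTnL×1, hTnl×1, htNL×1, htNl×1, htnL×1, htnl×1
HhTtnnLl gametes: HTnL×2, HTnl×2, HtnL×2, Htnl×2, hTnL×2, hTnl×2, htnL×2, htnl×2
HhTtNnLl×HhTtnnLl grid (16·16=256): HHTTNnLL=2 HHTTNnLl=4 HHTTNnll=2 HHTTnnLL=2 HHTTnnLl=4 HHTTnnll=2 HHTtNnLL=4 HHTtNnLl=8 HHTtNnll=4 HHTtnnLL=4 HHTtnnLl=8 HHTtnnll=4 HHttNnLL=2 HHttNnLl=4 HHttNnll=2 HHttnnLL=2 HHttnnLl=4 HHttnnll=2 HhTTNnLL=4 HhTTNnLl=8 HhTTNnll=4 HhTTnnLL=4 HhTTnnLl=8 HhTTnnll=4 HhTtNnLL=8 HhTtNnLl=16 HhTtNnll=8 HhTtnnLL=8 HhTtnnLl=16 HhTtnnll=8 HhttNnLL=4 HhttNnLl=8 HhttNnll=4 HhttnnLL=4 HhttnnLl=8 Hhttnnll=4 hhTTNnLL=2 hhTTNnLl=4 hhTTNnll=2 hhTTnnLL=2 hhTTnnLl=4 hhTTnnll=2 hhTtNnLL=4 hhTtNnLl=8 hhTtNnll=4 hhTtnnLL=4 hhTtnnLl=8 hhTtnnll=4 hhttNnLL=2 hhttNnLl=4 hhttNnll=2 hhttnnLL=2 hhttnnLl=4 hhttnnll=2
H_ T_ nn ll hits 18/256; gcd=2; 18÷2/256÷2 = 9/128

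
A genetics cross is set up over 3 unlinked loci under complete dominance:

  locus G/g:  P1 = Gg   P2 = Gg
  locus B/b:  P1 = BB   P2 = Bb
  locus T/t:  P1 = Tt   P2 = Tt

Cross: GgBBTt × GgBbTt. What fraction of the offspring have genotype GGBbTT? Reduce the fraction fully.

GgBBTt gametes: GBT×2, GBt×2, gBT×2, gBt×2
GgBbTt gametes: GBT×1, GBt×1, GbT×1, Gbt×1, gBT×1, gBt×1, gbT×1, gbt×1
GgBBTt×GgBbTt grid (8·8=64): GGBBTT=2 GGBBTt=4 GGBBtt=2 GGBbTT=2 GGBbTt=4 GGBbtt=2 GgBBTT=4 GgBBTt=8 GgBBtt=4 GgBbTT=4 GgBbTt=8 GgBbtt=4 ggBBTT=2 ggBBTt=4 ggBBtt=2 ggBbTT=2 ggBbTt=4 ggBbtt=2
GGBbTT hits 2/64; gcd=2; 2÷2/64÷2 = 1/32

P(GGBbTT) = 1/32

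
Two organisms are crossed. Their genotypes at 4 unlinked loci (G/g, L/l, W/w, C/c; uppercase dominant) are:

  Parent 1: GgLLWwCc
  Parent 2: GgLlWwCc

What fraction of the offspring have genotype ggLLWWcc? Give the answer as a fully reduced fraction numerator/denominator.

GgLLWwCc gametes: GLWC×2, GLWc×2, GLwC×2, GLwc×2, gLWC×2, gLWc×2, gLwC×2, gLwc×2
GgLlWwCc gametes: GLWC×1, GLWc×1, GLwC×1, GLwc×1, GlWC×1, GlWc×1, GlwC×1, Glwc×1, gLWC×1, gLWc×1, gLwC×1, gLwc×1, glWC×1, glWc×1, glwC×1, glwc×1
GgLLWwCc×GgLlWwCc grid (16·16=256): GGLLWWCC=2 GGLLWWCc=4 GGLLWWcc=2 GGLLWwCC=4 GGLLWwCc=8 GGLLWwcc=4 GGLLwwCC=2 GGLLwwCc=4 GGLLwwcc=2 GGLlWWCC=2 GGLlWWCc=4 GGLlWWcc=2 GGLlWwCC=4 GGLlWwCc=8 GGLlWwcc=4 GGLlwwCC=2 GGLlwwCc=4 GGLlwwcc=2 GgLLWWCC=4 GgLLWWCc=8 GgLLWWcc=4 GgLLWwCC=8 GgLLWwCc=16 GgLLWwcc=8 GgLLwwCC=4 GgLLwwCc=8 GgLLwwcc=4 GgLlWWCC=4 GgLlWWCc=8 GgLlWWcc=4 GgLlWwCC=8 GgLlWwCc=16 GgLlWwcc=8 GgLlwwCC=4 GgLlwwCc=8 GgLlwwcc=4 ggLLWWCC=2 ggLLWWCc=4 ggLLWWcc=2 ggLLWwCC=4 ggLLWwCc=8 ggLLWwcc=4 ggLLwwCC=2 ggLLwwCc=4 ggLLwwcc=2 ggLlWWCC=2 ggLlWWCc=4 ggLlWWcc=2 ggLlWwCC=4 ggLlWwCc=8 ggLlWwcc=4 ggLlwwCC=2 ggLlwwCc=4 ggLlwwcc=2
ggLLWWcc hits 2/256; gcd=2; 2÷2/256÷2 = 1/128

P(ggLLWWcc) = 1/128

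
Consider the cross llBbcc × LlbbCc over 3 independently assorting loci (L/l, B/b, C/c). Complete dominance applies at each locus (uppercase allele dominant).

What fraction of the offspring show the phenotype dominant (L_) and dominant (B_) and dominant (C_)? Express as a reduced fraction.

llBbcc gametes: lBc×4, lbc×4
LlbbCc gametes: LbC×2, Lbc×2, lbC×2, lbc×2
llBbcc×LlbbCc grid (8·8=64): LlBbCc=8 LlBbcc=8 LlbbCc=8 Llbbcc=8 llBbCc=8 llBbcc=8 llbbCc=8 llbbcc=8
L_ B_ C_ hits 8/64; gcd=8; 8÷8/64÷8 = 1/8

P(L_ B_ C_) = 1/8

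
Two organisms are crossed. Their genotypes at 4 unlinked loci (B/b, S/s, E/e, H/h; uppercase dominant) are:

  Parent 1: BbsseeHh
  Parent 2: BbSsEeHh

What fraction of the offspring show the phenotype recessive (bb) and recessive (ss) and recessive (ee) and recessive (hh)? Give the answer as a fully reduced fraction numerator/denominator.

P(bb ss ee hh) = 1/64

BbsseeHh gametes: BseH×4, Bseh×4, bseH×4, bseh×4
BbSsEeHh gametes: BSEH×1, BSEh×1, BSeH×1, BSeh×1, BsEH×1, BsEh×1, BseH×1, Bseh×1, bSEH×1, bSEh×1, bSeH×1, bSeh×1, bsEH×1, bsEh×1, bseH×1, bseh×1
BbsseeHh×BbSsEeHh grid (16·16=256): BBSsEeHH=4 BBSsEeHh=8 BBSsEehh=4 BBSseeHH=4 BBSseeHh=8 BBSseehh=4 BBssEeHH=4 BBssEeHh=8 BBssEehh=4 BBsseeHH=4 BBsseeHh=8 BBsseehh=4 BbSsEeHH=8 BbSsEeHh=16 BbSsEehh=8 BbSseeHH=8 BbSseeHh=16 BbSseehh=8 BbssEeHH=8 BbssEeHh=16 BbssEehh=8 BbsseeHH=8 BbsseeHh=16 Bbsseehh=8 bbSsEeHH=4 bbSsEeHh=8 bbSsEehh=4 bbSseeHH=4 bbSseeHh=8 bbSseehh=4 bbssEeHH=4 bbssEeHh=8 bbssEehh=4 bbsseeHH=4 bbsseeHh=8 bbsseehh=4
bb ss ee hh hits 4/256; gcd=4; 4÷4/256÷4 = 1/64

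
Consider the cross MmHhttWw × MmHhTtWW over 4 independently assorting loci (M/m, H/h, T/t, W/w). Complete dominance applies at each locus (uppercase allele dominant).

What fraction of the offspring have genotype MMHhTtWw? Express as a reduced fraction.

MmHhttWw gametes: MHtW×2, MHtw×2, MhtW×2, Mhtw×2, mHtW×2, mHtw×2, mhtW×2, mhtw×2
MmHhTtWW gametes: MHTW×2, MHtW×2, MhTW×2, MhtW×2, mHTW×2, mHtW×2, mhTW×2, mhtW×2
MmHhttWw×MmHhTtWW grid (16·16=256): MMHHTtWW=4 MMHHTtWw=4 MMHHttWW=4 MMHHttWw=4 MMHhTtWW=8 MMHhTtWw=8 MMHhttWW=8 MMHhttWw=8 MMhhTtWW=4 MMhhTtWw=4 MMhhttWW=4 MMhhttWw=4 MmHHTtWW=8 MmHHTtWw=8 MmHHttWW=8 MmHHttWw=8 MmHhTtWW=16 MmHhTtWw=16 MmHhttWW=16 MmHhttWw=16 MmhhTtWW=8 MmhhTtWw=8 MmhhttWW=8 MmhhttWw=8 mmHHTtWW=4 mmHHTtWw=4 mmHHttWW=4 mmHHttWw=4 mmHhTtWW=8 mmHhTtWw=8 mmHhttWW=8 mmHhttWw=8 mmhhTtWW=4 mmhhTtWw=4 mmhhttWW=4 mmhhttWw=4
MMHhTtWw hits 8/256; gcd=8; 8÷8/256÷8 = 1/32

P(MMHhTtWw) = 1/32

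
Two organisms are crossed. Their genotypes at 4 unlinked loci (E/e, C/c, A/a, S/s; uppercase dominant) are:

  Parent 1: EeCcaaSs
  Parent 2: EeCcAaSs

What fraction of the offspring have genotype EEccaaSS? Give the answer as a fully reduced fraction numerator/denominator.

EeCcaaSs gametes: ECaS×2, ECas×2, EcaS×2, Ecas×2, eCaS×2, eCas×2, ecaS×2, ecas×2
EeCcAaSs gametes: ECAS×1, ECAs×1, ECaS×1, ECas×1, EcAS×1, EcAs×1, EcaS×1, Ecas×1, eCAS×1, eCAs×1, eCaS×1, eCas×1, ecAS×1, ecAs×1, ecaS×1, ecas×1
EeCcaaSs×EeCcAaSs grid (16·16=256): EECCAaSS=2 EECCAaSs=4 EECCAass=2 EECCaaSS=2 EECCaaSs=4 EECCaass=2 EECcAaSS=4 EECcAaSs=8 EECcAass=4 EECcaaSS=4 EECcaaSs=8 EECcaass=4 EEccAaSS=2 EEccAaSs=4 EEccAass=2 EEccaaSS=2 EEccaaSs=4 EEccaass=2 EeCCAaSS=4 EeCCAaSs=8 EeCCAass=4 EeCCaaSS=4 EeCCaaSs=8 EeCCaass=4 EeCcAaSS=8 EeCcAaSs=16 EeCcAass=8 EeCcaaSS=8 EeCcaaSs=16 EeCcaass=8 EeccAaSS=4 EeccAaSs=8 EeccAass=4 EeccaaSS=4 EeccaaSs=8 Eeccaass=4 eeCCAaSS=2 eeCCAaSs=4 eeCCAass=2 eeCCaaSS=2 eeCCaaSs=4 eeCCaass=2 eeCcAaSS=4 eeCcAaSs=8 eeCcAass=4 eeCcaaSS=4 eeCcaaSs=8 eeCcaass=4 eeccAaSS=2 eeccAaSs=4 eeccAass=2 eeccaaSS=2 eeccaaSs=4 eeccaass=2
EEccaaSS hits 2/256; gcd=2; 2÷2/256÷2 = 1/128

P(EEccaaSS) = 1/128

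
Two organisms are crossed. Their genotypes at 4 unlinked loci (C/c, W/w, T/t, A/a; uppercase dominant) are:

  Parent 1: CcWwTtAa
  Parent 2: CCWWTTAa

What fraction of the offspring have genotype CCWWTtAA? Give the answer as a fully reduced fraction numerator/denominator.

CcWwTtAa gametes: CWTA×1, CWTa×1, CWtA×1, CWta×1, CwTA×1, CwTa×1, CwtA×1, Cwta×1, cWTA×1, cWTa×1, cWtA×1, cWta×1, cwTA×1, cwTa×1, cwtA×1, cwta×1
CCWWTTAa gametes: CWTA×8, CWTa×8
CcWwTtAa×CCWWTTAa grid (16·16=256): CCWWTTAA=8 CCWWTTAa=16 CCWWTTaa=8 CCWWTtAA=8 CCWWTtAa=16 CCWWTtaa=8 CCWwTTAA=8 CCWwTTAa=16 CCWwTTaa=8 CCWwTtAA=8 CCWwTtAa=16 CCWwTtaa=8 CcWWTTAA=8 CcWWTTAa=16 CcWWTTaa=8 CcWWTtAA=8 CcWWTtAa=16 CcWWTtaa=8 CcWwTTAA=8 CcWwTTAa=16 CcWwTTaa=8 CcWwTtAA=8 CcWwTtAa=16 CcWwTtaa=8
CCWWTtAA hits 8/256; gcd=8; 8÷8/256÷8 = 1/32

P(CCWWTtAA) = 1/32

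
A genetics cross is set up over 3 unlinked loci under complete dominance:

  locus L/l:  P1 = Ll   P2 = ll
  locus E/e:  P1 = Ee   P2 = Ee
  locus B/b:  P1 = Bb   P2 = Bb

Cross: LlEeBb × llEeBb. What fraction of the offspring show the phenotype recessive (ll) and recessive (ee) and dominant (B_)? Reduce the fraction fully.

LlEeBb gametes: LEB×1, LEb×1, LeB×1, Leb×1, lEB×1, lEb×1, leB×1, leb×1
llEeBb gametes: lEB×2, lEb×2, leB×2, leb×2
LlEeBb×llEeBb grid (8·8=64): LlEEBB=2 LlEEBb=4 LlEEbb=2 LlEeBB=4 LlEeBb=8 LlEebb=4 LleeBB=2 LleeBb=4 Lleebb=2 llEEBB=2 llEEBb=4 llEEbb=2 llEeBB=4 llEeBb=8 llEebb=4 lleeBB=2 lleeBb=4 lleebb=2
ll ee B_ hits 6/64; gcd=2; 6÷2/64÷2 = 3/32

P(ll ee B_) = 3/32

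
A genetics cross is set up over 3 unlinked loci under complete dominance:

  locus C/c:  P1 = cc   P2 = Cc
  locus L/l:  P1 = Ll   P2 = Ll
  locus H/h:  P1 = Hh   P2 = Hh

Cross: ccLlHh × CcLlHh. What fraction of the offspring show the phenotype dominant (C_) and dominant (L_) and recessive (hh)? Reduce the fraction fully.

ccLlHh gametes: cLH×2, cLh×2, clH×2, clh×2
CcLlHh gametes: CLH×1, CLh×1, ClH×1, Clh×1, cLH×1, cLh×1, clH×1, clh×1
ccLlHh×CcLlHh grid (8·8=64): CcLLHH=2 CcLLHh=4 CcLLhh=2 CcLlHH=4 CcLlHh=8 CcLlhh=4 CcllHH=2 CcllHh=4 Ccllhh=2 ccLLHH=2 ccLLHh=4 ccLLhh=2 ccLlHH=4 ccLlHh=8 ccLlhh=4 ccllHH=2 ccllHh=4 ccllhh=2
C_ L_ hh hits 6/64; gcd=2; 6÷2/64÷2 = 3/32

P(C_ L_ hh) = 3/32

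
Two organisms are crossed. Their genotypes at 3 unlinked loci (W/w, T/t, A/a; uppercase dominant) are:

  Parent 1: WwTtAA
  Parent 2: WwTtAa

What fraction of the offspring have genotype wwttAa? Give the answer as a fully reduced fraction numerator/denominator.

P(wwttAa) = 1/32

WwTtAA gametes: WTA×2, WtA×2, wTA×2, wtA×2
WwTtAa gametes: WTA×1, WTa×1, WtA×1, Wta×1, wTA×1, wTa×1, wtA×1, wta×1
WwTtAA×WwTtAa grid (8·8=64): WWTTAA=2 WWTTAa=2 WWTtAA=4 WWTtAa=4 WWttAA=2 WWttAa=2 WwTTAA=4 WwTTAa=4 WwTtAA=8 WwTtAa=8 WwttAA=4 WwttAa=4 wwTTAA=2 wwTTAa=2 wwTtAA=4 wwTtAa=4 wwttAA=2 wwttAa=2
wwttAa hits 2/64; gcd=2; 2÷2/64÷2 = 1/32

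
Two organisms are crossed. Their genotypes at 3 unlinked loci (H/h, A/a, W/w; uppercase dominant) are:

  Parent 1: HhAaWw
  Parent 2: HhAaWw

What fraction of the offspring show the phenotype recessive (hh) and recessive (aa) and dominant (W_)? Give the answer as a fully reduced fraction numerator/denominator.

P(hh aa W_) = 3/64

HhAaWw gametes: HAW×1, HAw×1, HaW×1, Haw×1, hAW×1, hAw×1, haW×1, haw×1
HhAaWw gametes: HAW×1, HAw×1, HaW×1, Haw×1, hAW×1, hAw×1, haW×1, haw×1
HhAaWw×HhAaWw grid (8·8=64): HHAAWW=1 HHAAWw=2 HHAAww=1 HHAaWW=2 HHAaWw=4 HHAaww=2 HHaaWW=1 HHaaWw=2 HHaaww=1 HhAAWW=2 HhAAWw=4 HhAAww=2 HhAaWW=4 HhAaWw=8 HhAaww=4 HhaaWW=2 HhaaWw=4 Hhaaww=2 hhAAWW=1 hhAAWw=2 hhAAww=1 hhAaWW=2 hhAaWw=4 hhAaww=2 hhaaWW=1 hhaaWw=2 hhaaww=1
hh aa W_ hits 3/64; gcd=1; 3÷1/64÷1 = 3/64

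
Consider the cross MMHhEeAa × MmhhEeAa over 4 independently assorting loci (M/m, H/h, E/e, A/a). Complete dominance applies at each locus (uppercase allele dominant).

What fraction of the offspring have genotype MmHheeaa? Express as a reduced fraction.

P(MmHheeaa) = 1/64

MMHhEeAa gametes: MHEA×2, MHEa×2, MHeA×2, MHea×2, MhEA×2, MhEa×2, MheA×2, Mhea×2
MmhhEeAa gametes: MhEA×2, MhEa×2, MheA×2, Mhea×2, mhEA×2, mhEa×2, mheA×2, mhea×2
MMHhEeAa×MmhhEeAa grid (16·16=256): MMHhEEAA=4 MMHhEEAa=8 MMHhEEaa=4 MMHhEeAA=8 MMHhEeAa=16 MMHhEeaa=8 MMHheeAA=4 MMHheeAa=8 MMHheeaa=4 MMhhEEAA=4 MMhhEEAa=8 MMhhEEaa=4 MMhhEeAA=8 MMhhEeAa=16 MMhhEeaa=8 MMhheeAA=4 MMhheeAa=8 MMhheeaa=4 MmHhEEAA=4 MmHhEEAa=8 MmHhEEaa=4 MmHhEeAA=8 MmHhEeAa=16 MmHhEeaa=8 MmHheeAA=4 MmHheeAa=8 MmHheeaa=4 MmhhEEAA=4 MmhhEEAa=8 MmhhEEaa=4 MmhhEeAA=8 MmhhEeAa=16 MmhhEeaa=8 MmhheeAA=4 MmhheeAa=8 Mmhheeaa=4
MmHheeaa hits 4/256; gcd=4; 4÷4/256÷4 = 1/64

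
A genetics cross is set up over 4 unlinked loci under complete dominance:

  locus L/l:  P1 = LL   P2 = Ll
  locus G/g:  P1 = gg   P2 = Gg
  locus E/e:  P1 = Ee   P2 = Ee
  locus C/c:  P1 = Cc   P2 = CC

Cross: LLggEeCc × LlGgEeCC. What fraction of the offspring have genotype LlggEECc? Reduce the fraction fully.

LLggEeCc gametes: LgEC×4, LgEc×4, LgeC×4, Lgec×4
LlGgEeCC gametes: LGEC×2, LGeC×2, LgEC×2, LgeC×2, lGEC×2, lGeC×2, lgEC×2, lgeC×2
LLggEeCc×LlGgEeCC grid (16·16=256): LLGgEECC=8 LLGgEECc=8 LLGgEeCC=16 LLGgEeCc=16 LLGgeeCC=8 LLGgeeCc=8 LLggEECC=8 LLggEECc=8 LLggEeCC=16 LLggEeCc=16 LLggeeCC=8 LLggeeCc=8 LlGgEECC=8 LlGgEECc=8 LlGgEeCC=16 LlGgEeCc=16 LlGgeeCC=8 LlGgeeCc=8 LlggEECC=8 LlggEECc=8 LlggEeCC=16 LlggEeCc=16 LlggeeCC=8 LlggeeCc=8
LlggEECc hits 8/256; gcd=8; 8÷8/256÷8 = 1/32

P(LlggEECc) = 1/32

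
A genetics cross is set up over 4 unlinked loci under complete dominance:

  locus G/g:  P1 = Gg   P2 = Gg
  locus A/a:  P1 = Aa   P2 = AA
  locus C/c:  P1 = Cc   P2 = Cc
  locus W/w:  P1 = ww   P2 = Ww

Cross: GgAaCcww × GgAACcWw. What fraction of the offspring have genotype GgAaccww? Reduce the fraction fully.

GgAaCcww gametes: GACw×2, GAcw×2, GaCw×2, Gacw×2, gACw×2, gAcw×2, gaCw×2, gacw×2
GgAACcWw gametes: GACW×2, GACw×2, GAcW×2, GAcw×2, gACW×2, gACw×2, gAcW×2, gAcw×2
GgAaCcww×GgAACcWw grid (16·16=256): GGAACCWw=4 GGAACCww=4 GGAACcWw=8 GGAACcww=8 GGAAccWw=4 GGAAccww=4 GGAaCCWw=4 GGAaCCww=4 GGAaCcWw=8 GGAaCcww=8 GGAaccWw=4 GGAaccww=4 GgAACCWw=8 GgAACCww=8 GgAACcWw=16 GgAACcww=16 GgAAccWw=8 GgAAccww=8 GgAaCCWw=8 GgAaCCww=8 GgAaCcWw=16 GgAaCcww=16 GgAaccWw=8 GgAaccww=8 ggAACCWw=4 ggAACCww=4 ggAACcWw=8 ggAACcww=8 ggAAccWw=4 ggAAccww=4 ggAaCCWw=4 ggAaCCww=4 ggAaCcWw=8 ggAaCcww=8 ggAaccWw=4 ggAaccww=4
GgAaccww hits 8/256; gcd=8; 8÷8/256÷8 = 1/32

P(GgAaccww) = 1/32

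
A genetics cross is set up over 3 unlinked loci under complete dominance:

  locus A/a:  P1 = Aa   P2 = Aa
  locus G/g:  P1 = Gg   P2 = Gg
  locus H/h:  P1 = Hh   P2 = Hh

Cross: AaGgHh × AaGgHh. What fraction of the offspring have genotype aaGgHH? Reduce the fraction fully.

P(aaGgHH) = 1/32

AaGgHh gametes: AGH×1, AGh×1, AgH×1, Agh×1, aGH×1, aGh×1, agH×1, agh×1
AaGgHh gametes: AGH×1, AGh×1, AgH×1, Agh×1, aGH×1, aGh×1, agH×1, agh×1
AaGgHh×AaGgHh grid (8·8=64): AAGGHH=1 AAGGHh=2 AAGGhh=1 AAGgHH=2 AAGgHh=4 AAGghh=2 AAggHH=1 AAggHh=2 AAgghh=1 AaGGHH=2 AaGGHh=4 AaGGhh=2 AaGgHH=4 AaGgHh=8 AaGghh=4 AaggHH=2 AaggHh=4 Aagghh=2 aaGGHH=1 aaGGHh=2 aaGGhh=1 aaGgHH=2 aaGgHh=4 aaGghh=2 aaggHH=1 aaggHh=2 aagghh=1
aaGgHH hits 2/64; gcd=2; 2÷2/64÷2 = 1/32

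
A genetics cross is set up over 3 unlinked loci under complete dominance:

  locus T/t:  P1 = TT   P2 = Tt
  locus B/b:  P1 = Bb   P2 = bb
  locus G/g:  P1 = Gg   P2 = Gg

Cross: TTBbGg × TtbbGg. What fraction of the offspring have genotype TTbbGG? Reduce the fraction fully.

P(TTbbGG) = 1/16

TTBbGg gametes: TBG×2, TBg×2, TbG×2, Tbg×2
TtbbGg gametes: TbG×2, Tbg×2, tbG×2, tbg×2
TTBbGg×TtbbGg grid (8·8=64): TTBbGG=4 TTBbGg=8 TTBbgg=4 TTbbGG=4 TTbbGg=8 TTbbgg=4 TtBbGG=4 TtBbGg=8 TtBbgg=4 TtbbGG=4 TtbbGg=8 Ttbbgg=4
TTbbGG hits 4/64; gcd=4; 4÷4/64÷4 = 1/16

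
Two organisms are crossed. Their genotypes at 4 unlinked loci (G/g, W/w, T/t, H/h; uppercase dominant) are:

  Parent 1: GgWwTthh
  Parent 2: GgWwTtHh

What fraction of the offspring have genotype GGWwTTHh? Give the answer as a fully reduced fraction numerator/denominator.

GgWwTthh gametes: GWTh×2, GWth×2, GwTh×2, Gwth×2, gWTh×2, gWth×2, gwTh×2, gwth×2
GgWwTtHh gametes: GWTH×1, GWTh×1, GWtH×1, GWth×1, GwTH×1, GwTh×1, GwtH×1, Gwth×1, gWTH×1, gWTh×1, gWtH×1, gWth×1, gwTH×1, gwTh×1, gwtH×1, gwth×1
GgWwTthh×GgWwTtHh grid (16·16=256): GGWWTTHh=2 GGWWTThh=2 GGWWTtHh=4 GGWWTthh=4 GGWWttHh=2 GGWWtthh=2 GGWwTTHh=4 GGWwTThh=4 GGWwTtHh=8 GGWwTthh=8 GGWwttHh=4 GGWwtthh=4 GGwwTTHh=2 GGwwTThh=2 GGwwTtHh=4 GGwwTthh=4 GGwwttHh=2 GGwwtthh=2 GgWWTTHh=4 GgWWTThh=4 GgWWTtHh=8 GgWWTthh=8 GgWWttHh=4 GgWWtthh=4 GgWwTTHh=8 GgWwTThh=8 GgWwTtHh=16 GgWwTthh=16 GgWwttHh=8 GgWwtthh=8 GgwwTTHh=4 GgwwTThh=4 GgwwTtHh=8 GgwwTthh=8 GgwwttHh=4 Ggwwtthh=4 ggWWTTHh=2 ggWWTThh=2 ggWWTtHh=4 ggWWTthh=4 ggWWttHh=2 ggWWtthh=2 ggWwTTHh=4 ggWwTThh=4 ggWwTtHh=8 ggWwTthh=8 ggWwttHh=4 ggWwtthh=4 ggwwTTHh=2 ggwwTThh=2 ggwwTtHh=4 ggwwTthh=4 ggwwttHh=2 ggwwtthh=2
GGWwTTHh hits 4/256; gcd=4; 4÷4/256÷4 = 1/64

P(GGWwTTHh) = 1/64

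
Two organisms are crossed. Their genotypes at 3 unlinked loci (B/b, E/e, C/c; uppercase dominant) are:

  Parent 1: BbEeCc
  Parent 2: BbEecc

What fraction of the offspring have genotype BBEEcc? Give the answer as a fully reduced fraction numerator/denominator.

BbEeCc gametes: BEC×1, BEc×1, BeC×1, Bec×1, bEC×1, bEc×1, beC×1, bec×1
BbEecc gametes: BEc×2, Bec×2, bEc×2, bec×2
BbEeCc×BbEecc grid (8·8=64): BBEECc=2 BBEEcc=2 BBEeCc=4 BBEecc=4 BBeeCc=2 BBeecc=2 BbEECc=4 BbEEcc=4 BbEeCc=8 BbEecc=8 BbeeCc=4 Bbeecc=4 bbEECc=2 bbEEcc=2 bbEeCc=4 bbEecc=4 bbeeCc=2 bbeecc=2
BBEEcc hits 2/64; gcd=2; 2÷2/64÷2 = 1/32

P(BBEEcc) = 1/32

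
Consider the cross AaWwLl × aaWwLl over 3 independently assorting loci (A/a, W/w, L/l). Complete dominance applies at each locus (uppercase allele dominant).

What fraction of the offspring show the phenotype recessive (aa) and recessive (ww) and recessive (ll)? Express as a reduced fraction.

AaWwLl gametes: AWL×1, AWl×1, AwL×1, Awl×1, aWL×1, aWl×1, awL×1, awl×1
aaWwLl gametes: aWL×2, aWl×2, awL×2, awl×2
AaWwLl×aaWwLl grid (8·8=64): AaWWLL=2 AaWWLl=4 AaWWll=2 AaWwLL=4 AaWwLl=8 AaWwll=4 AawwLL=2 AawwLl=4 Aawwll=2 aaWWLL=2 aaWWLl=4 aaWWll=2 aaWwLL=4 aaWwLl=8 aaWwll=4 aawwLL=2 aawwLl=4 aawwll=2
aa ww ll hits 2/64; gcd=2; 2÷2/64÷2 = 1/32

P(aa ww ll) = 1/32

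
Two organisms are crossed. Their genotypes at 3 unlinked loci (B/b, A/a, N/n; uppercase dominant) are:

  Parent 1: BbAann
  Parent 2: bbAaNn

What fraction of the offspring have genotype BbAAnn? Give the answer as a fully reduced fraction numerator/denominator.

P(BbAAnn) = 1/16

BbAann gametes: BAn×2, Ban×2, bAn×2, ban×2
bbAaNn gametes: bAN×2, bAn×2, baN×2, ban×2
BbAann×bbAaNn grid (8·8=64): BbAANn=4 BbAAnn=4 BbAaNn=8 BbAann=8 BbaaNn=4 Bbaann=4 bbAANn=4 bbAAnn=4 bbAaNn=8 bbAann=8 bbaaNn=4 bbaann=4
BbAAnn hits 4/64; gcd=4; 4÷4/64÷4 = 1/16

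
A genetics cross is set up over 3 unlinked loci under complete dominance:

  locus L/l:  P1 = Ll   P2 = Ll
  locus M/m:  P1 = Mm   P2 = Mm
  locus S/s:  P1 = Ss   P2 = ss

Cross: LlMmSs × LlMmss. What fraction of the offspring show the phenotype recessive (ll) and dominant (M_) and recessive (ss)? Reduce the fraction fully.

LlMmSs gametes: LMS×1, LMs×1, LmS×1, Lms×1, lMS×1, lMs×1, lmS×1, lms×1
LlMmss gametes: LMs×2, Lms×2, lMs×2, lms×2
LlMmSs×LlMmss grid (8·8=64): LLMMSs=2 LLMMss=2 LLMmSs=4 LLMmss=4 LLmmSs=2 LLmmss=2 LlMMSs=4 LlMMss=4 LlMmSs=8 LlMmss=8 LlmmSs=4 Llmmss=4 llMMSs=2 llMMss=2 llMmSs=4 llMmss=4 llmmSs=2 llmmss=2
ll M_ ss hits 6/64; gcd=2; 6÷2/64÷2 = 3/32

P(ll M_ ss) = 3/32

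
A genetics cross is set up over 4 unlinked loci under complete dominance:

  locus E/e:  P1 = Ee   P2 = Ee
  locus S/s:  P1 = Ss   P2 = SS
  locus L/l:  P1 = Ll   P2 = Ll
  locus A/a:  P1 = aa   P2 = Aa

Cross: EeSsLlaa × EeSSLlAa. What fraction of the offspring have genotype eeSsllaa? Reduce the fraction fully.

P(eeSsllaa) = 1/64

EeSsLlaa gametes: ESLa×2, ESla×2, EsLa×2, Esla×2, eSLa×2, eSla×2, esLa×2, esla×2
EeSSLlAa gametes: ESLA×2, ESLa×2, ESlA×2, ESla×2, eSLA×2, eSLa×2, eSlA×2, eSla×2
EeSsLlaa×EeSSLlAa grid (16·16=256): EESSLLAa=4 EESSLLaa=4 EESSLlAa=8 EESSLlaa=8 EESSllAa=4 EESSllaa=4 EESsLLAa=4 EESsLLaa=4 EESsLlAa=8 EESsLlaa=8 EESsllAa=4 EESsllaa=4 EeSSLLAa=8 EeSSLLaa=8 EeSSLlAa=16 EeSSLlaa=16 EeSSllAa=8 EeSSllaa=8 EeSsLLAa=8 EeSsLLaa=8 EeSsLlAa=16 EeSsLlaa=16 EeSsllAa=8 EeSsllaa=8 eeSSLLAa=4 eeSSLLaa=4 eeSSLlAa=8 eeSSLlaa=8 eeSSllAa=4 eeSSllaa=4 eeSsLLAa=4 eeSsLLaa=4 eeSsLlAa=8 eeSsLlaa=8 eeSsllAa=4 eeSsllaa=4
eeSsllaa hits 4/256; gcd=4; 4÷4/256÷4 = 1/64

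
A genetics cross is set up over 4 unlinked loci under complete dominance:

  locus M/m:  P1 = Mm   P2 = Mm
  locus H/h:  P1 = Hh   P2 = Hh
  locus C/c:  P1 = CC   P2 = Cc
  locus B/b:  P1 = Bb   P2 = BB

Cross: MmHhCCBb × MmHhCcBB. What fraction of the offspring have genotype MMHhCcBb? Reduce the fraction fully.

MmHhCCBb gametes: MHCB×2, MHCb×2, MhCB×2, MhCb×2, mHCB×2, mHCb×2, mhCB×2, mhCb×2
MmHhCcBB gametes: MHCB×2, MHcB×2, MhCB×2, MhcB×2, mHCB×2, mHcB×2, mhCB×2, mhcB×2
MmHhCCBb×MmHhCcBB grid (16·16=256): MMHHCCBB=4 MMHHCCBb=4 MMHHCcBB=4 MMHHCcBb=4 MMHhCCBB=8 MMHhCCBb=8 MMHhCcBB=8 MMHhCcBb=8 MMhhCCBB=4 MMhhCCBb=4 MMhhCcBB=4 MMhhCcBb=4 MmHHCCBB=8 MmHHCCBb=8 MmHHCcBB=8 MmHHCcBb=8 MmHhCCBB=16 MmHhCCBb=16 MmHhCcBB=16 MmHhCcBb=16 MmhhCCBB=8 MmhhCCBb=8 MmhhCcBB=8 MmhhCcBb=8 mmHHCCBB=4 mmHHCCBb=4 mmHHCcBB=4 mmHHCcBb=4 mmHhCCBB=8 mmHhCCBb=8 mmHhCcBB=8 mmHhCcBb=8 mmhhCCBB=4 mmhhCCBb=4 mmhhCcBB=4 mmhhCcBb=4
MMHhCcBb hits 8/256; gcd=8; 8÷8/256÷8 = 1/32

P(MMHhCcBb) = 1/32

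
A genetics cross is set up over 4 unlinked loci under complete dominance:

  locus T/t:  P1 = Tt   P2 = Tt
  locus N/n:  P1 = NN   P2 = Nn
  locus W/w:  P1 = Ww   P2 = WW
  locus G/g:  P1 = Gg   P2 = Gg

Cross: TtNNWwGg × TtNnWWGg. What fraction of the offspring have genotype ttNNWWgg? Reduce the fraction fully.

TtNNWwGg gametes: TNWG×2, TNWg×2, TNwG×2, TNwg×2, tNWG×2, tNWg×2, tNwG×2, tNwg×2
TtNnWWGg gametes: TNWG×2, TNWg×2, TnWG×2, TnWg×2, tNWG×2, tNWg×2, tnWG×2, tnWg×2
TtNNWwGg×TtNnWWGg grid (16·16=256): TTNNWWGG=4 TTNNWWGg=8 TTNNWWgg=4 TTNNWwGG=4 TTNNWwGg=8 TTNNWwgg=4 TTNnWWGG=4 TTNnWWGg=8 TTNnWWgg=4 TTNnWwGG=4 TTNnWwGg=8 TTNnWwgg=4 TtNNWWGG=8 TtNNWWGg=16 TtNNWWgg=8 TtNNWwGG=8 TtNNWwGg=16 TtNNWwgg=8 TtNnWWGG=8 TtNnWWGg=16 TtNnWWgg=8 TtNnWwGG=8 TtNnWwGg=16 TtNnWwgg=8 ttNNWWGG=4 ttNNWWGg=8 ttNNWWgg=4 ttNNWwGG=4 ttNNWwGg=8 ttNNWwgg=4 ttNnWWGG=4 ttNnWWGg=8 ttNnWWgg=4 ttNnWwGG=4 ttNnWwGg=8 ttNnWwgg=4
ttNNWWgg hits 4/256; gcd=4; 4÷4/256÷4 = 1/64

P(ttNNWWgg) = 1/64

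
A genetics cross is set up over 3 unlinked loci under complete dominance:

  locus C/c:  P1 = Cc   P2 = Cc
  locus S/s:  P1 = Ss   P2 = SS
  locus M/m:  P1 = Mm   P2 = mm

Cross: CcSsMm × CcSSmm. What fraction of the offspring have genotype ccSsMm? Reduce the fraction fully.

CcSsMm gametes: CSM×1, CSm×1, CsM×1, Csm×1, cSM×1, cSm×1, csM×1, csm×1
CcSSmm gametes: CSm×4, cSm×4
CcSsMm×CcSSmm grid (8·8=64): CCSSMm=4 CCSSmm=4 CCSsMm=4 CCSsmm=4 CcSSMm=8 CcSSmm=8 CcSsMm=8 CcSsmm=8 ccSSMm=4 ccSSmm=4 ccSsMm=4 ccSsmm=4
ccSsMm hits 4/64; gcd=4; 4÷4/64÷4 = 1/16

P(ccSsMm) = 1/16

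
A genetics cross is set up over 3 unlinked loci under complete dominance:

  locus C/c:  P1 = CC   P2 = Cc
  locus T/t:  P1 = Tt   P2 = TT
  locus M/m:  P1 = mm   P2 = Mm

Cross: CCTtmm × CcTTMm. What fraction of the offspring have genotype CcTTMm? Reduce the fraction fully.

P(CcTTMm) = 1/8

CCTtmm gametes: CTm×4, Ctm×4
CcTTMm gametes: CTM×2, CTm×2, cTM×2, cTm×2
CCTtmm×CcTTMm grid (8·8=64): CCTTMm=8 CCTTmm=8 CCTtMm=8 CCTtmm=8 CcTTMm=8 CcTTmm=8 CcTtMm=8 CcTtmm=8
CcTTMm hits 8/64; gcd=8; 8÷8/64÷8 = 1/8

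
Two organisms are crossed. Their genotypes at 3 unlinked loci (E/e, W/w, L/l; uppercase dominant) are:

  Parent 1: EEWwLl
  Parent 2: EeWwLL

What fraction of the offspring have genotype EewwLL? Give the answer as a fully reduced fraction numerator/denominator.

EEWwLl gametes: EWL×2, EWl×2, EwL×2, Ewl×2
EeWwLL gametes: EWL×2, EwL×2, eWL×2, ewL×2
EEWwLl×EeWwLL grid (8·8=64): EEWWLL=4 EEWWLl=4 EEWwLL=8 EEWwLl=8 EEwwLL=4 EEwwLl=4 EeWWLL=4 EeWWLl=4 EeWwLL=8 EeWwLl=8 EewwLL=4 EewwLl=4
EewwLL hits 4/64; gcd=4; 4÷4/64÷4 = 1/16

P(EewwLL) = 1/16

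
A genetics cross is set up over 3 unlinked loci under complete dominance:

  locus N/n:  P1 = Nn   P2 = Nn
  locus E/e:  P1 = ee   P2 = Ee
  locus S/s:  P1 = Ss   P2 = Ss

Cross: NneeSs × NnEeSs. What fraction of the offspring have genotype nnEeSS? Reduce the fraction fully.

NneeSs gametes: NeS×2, Nes×2, neS×2, nes×2
NnEeSs gametes: NES×1, NEs×1, NeS×1, Nes×1, nES×1, nEs×1, neS×1, nes×1
NneeSs×NnEeSs grid (8·8=64): NNEeSS=2 NNEeSs=4 NNEess=2 NNeeSS=2 NNeeSs=4 NNeess=2 NnEeSS=4 NnEeSs=8 NnEess=4 NneeSS=4 NneeSs=8 Nneess=4 nnEeSS=2 nnEeSs=4 nnEess=2 nneeSS=2 nneeSs=4 nneess=2
nnEeSS hits 2/64; gcd=2; 2÷2/64÷2 = 1/32

P(nnEeSS) = 1/32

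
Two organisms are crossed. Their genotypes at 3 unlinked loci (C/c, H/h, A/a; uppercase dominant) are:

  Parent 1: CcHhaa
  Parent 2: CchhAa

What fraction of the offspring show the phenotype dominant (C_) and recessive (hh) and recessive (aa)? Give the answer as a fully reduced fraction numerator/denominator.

P(C_ hh aa) = 3/16

CcHhaa gametes: CHa×2, Cha×2, cHa×2, cha×2
CchhAa gametes: ChA×2, Cha×2, chA×2, cha×2
CcHhaa×CchhAa grid (8·8=64): CCHhAa=4 CCHhaa=4 CChhAa=4 CChhaa=4 CcHhAa=8 CcHhaa=8 CchhAa=8 Cchhaa=8 ccHhAa=4 ccHhaa=4 cchhAa=4 cchhaa=4
C_ hh aa hits 12/64; gcd=4; 12÷4/64÷4 = 3/16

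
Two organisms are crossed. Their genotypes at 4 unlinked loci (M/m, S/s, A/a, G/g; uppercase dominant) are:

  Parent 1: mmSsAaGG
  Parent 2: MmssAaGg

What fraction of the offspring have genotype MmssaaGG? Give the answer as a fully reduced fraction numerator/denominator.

P(MmssaaGG) = 1/32

mmSsAaGG gametes: mSAG×4, mSaG×4, msAG×4, msaG×4
MmssAaGg gametes: MsAG×2, MsAg×2, MsaG×2, Msag×2, msAG×2, msAg×2, msaG×2, msag×2
mmSsAaGG×MmssAaGg grid (16·16=256): MmSsAAGG=8 MmSsAAGg=8 MmSsAaGG=16 MmSsAaGg=16 MmSsaaGG=8 MmSsaaGg=8 MmssAAGG=8 MmssAAGg=8 MmssAaGG=16 MmssAaGg=16 MmssaaGG=8 MmssaaGg=8 mmSsAAGG=8 mmSsAAGg=8 mmSsAaGG=16 mmSsAaGg=16 mmSsaaGG=8 mmSsaaGg=8 mmssAAGG=8 mmssAAGg=8 mmssAaGG=16 mmssAaGg=16 mmssaaGG=8 mmssaaGg=8
MmssaaGG hits 8/256; gcd=8; 8÷8/256÷8 = 1/32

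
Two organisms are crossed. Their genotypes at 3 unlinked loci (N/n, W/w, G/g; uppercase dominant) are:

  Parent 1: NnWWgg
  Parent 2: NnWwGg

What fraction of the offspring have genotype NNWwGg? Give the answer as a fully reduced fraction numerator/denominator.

P(NNWwGg) = 1/16

NnWWgg gametes: NWg×4, nWg×4
NnWwGg gametes: NWG×1, NWg×1, NwG×1, Nwg×1, nWG×1, nWg×1, nwG×1, nwg×1
NnWWgg×NnWwGg grid (8·8=64): NNWWGg=4 NNWWgg=4 NNWwGg=4 NNWwgg=4 NnWWGg=8 NnWWgg=8 NnWwGg=8 NnWwgg=8 nnWWGg=4 nnWWgg=4 nnWwGg=4 nnWwgg=4
NNWwGg hits 4/64; gcd=4; 4÷4/64÷4 = 1/16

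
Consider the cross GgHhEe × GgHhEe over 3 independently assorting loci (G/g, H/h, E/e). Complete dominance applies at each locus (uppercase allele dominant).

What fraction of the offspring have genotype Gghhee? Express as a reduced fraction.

GgHhEe gametes: GHE×1, GHe×1, GhE×1, Ghe×1, gHE×1, gHe×1, ghE×1, ghe×1
GgHhEe gametes: GHE×1, GHe×1, GhE×1, Ghe×1, gHE×1, gHe×1, ghE×1, ghe×1
GgHhEe×GgHhEe grid (8·8=64): GGHHEE=1 GGHHEe=2 GGHHee=1 GGHhEE=2 GGHhEe=4 GGHhee=2 GGhhEE=1 GGhhEe=2 GGhhee=1 GgHHEE=2 GgHHEe=4 GgHHee=2 GgHhEE=4 GgHhEe=8 GgHhee=4 GghhEE=2 GghhEe=4 Gghhee=2 ggHHEE=1 ggHHEe=2 ggHHee=1 ggHhEE=2 ggHhEe=4 ggHhee=2 gghhEE=1 gghhEe=2 gghhee=1
Gghhee hits 2/64; gcd=2; 2÷2/64÷2 = 1/32

P(Gghhee) = 1/32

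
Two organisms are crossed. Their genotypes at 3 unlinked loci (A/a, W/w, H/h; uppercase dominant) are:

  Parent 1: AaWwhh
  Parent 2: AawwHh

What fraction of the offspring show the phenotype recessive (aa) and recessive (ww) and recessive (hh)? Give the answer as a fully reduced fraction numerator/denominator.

P(aa ww hh) = 1/16

AaWwhh gametes: AWh×2, Awh×2, aWh×2, awh×2
AawwHh gametes: AwH×2, Awh×2, awH×2, awh×2
AaWwhh×AawwHh grid (8·8=64): AAWwHh=4 AAWwhh=4 AAwwHh=4 AAwwhh=4 AaWwHh=8 AaWwhh=8 AawwHh=8 Aawwhh=8 aaWwHh=4 aaWwhh=4 aawwHh=4 aawwhh=4
aa ww hh hits 4/64; gcd=4; 4÷4/64÷4 = 1/16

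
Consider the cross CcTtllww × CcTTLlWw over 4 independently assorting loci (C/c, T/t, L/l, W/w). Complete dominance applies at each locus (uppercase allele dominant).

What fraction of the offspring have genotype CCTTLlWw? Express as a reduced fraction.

CcTtllww gametes: CTlw×4, Ctlw×4, cTlw×4, ctlw×4
CcTTLlWw gametes: CTLW×2, CTLw×2, CTlW×2, CTlw×2, cTLW×2, cTLw×2, cTlW×2, cTlw×2
CcTtllww×CcTTLlWw grid (16·16=256): CCTTLlWw=8 CCTTLlww=8 CCTTllWw=8 CCTTllww=8 CCTtLlWw=8 CCTtLlww=8 CCTtllWw=8 CCTtllww=8 CcTTLlWw=16 CcTTLlww=16 CcTTllWw=16 CcTTllww=16 CcTtLlWw=16 CcTtLlww=16 CcTtllWw=16 CcTtllww=16 ccTTLlWw=8 ccTTLlww=8 ccTTllWw=8 ccTTllww=8 ccTtLlWw=8 ccTtLlww=8 ccTtllWw=8 ccTtllww=8
CCTTLlWw hits 8/256; gcd=8; 8÷8/256÷8 = 1/32

P(CCTTLlWw) = 1/32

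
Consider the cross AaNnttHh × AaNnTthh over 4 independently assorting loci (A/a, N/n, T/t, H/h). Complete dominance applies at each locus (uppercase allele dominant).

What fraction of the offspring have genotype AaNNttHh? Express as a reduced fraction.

AaNnttHh gametes: ANtH×2, ANth×2, AntH×2, Anth×2, aNtH×2, aNth×2, antH×2, anth×2
AaNnTthh gametes: ANTh×2, ANth×2, AnTh×2, Anth×2, aNTh×2, aNth×2, anTh×2, anth×2
AaNnttHh×AaNnTthh grid (16·16=256): AANNTtHh=4 AANNTthh=4 AANNttHh=4 AANNtthh=4 AANnTtHh=8 AANnTthh=8 AANnttHh=8 AANntthh=8 AAnnTtHh=4 AAnnTthh=4 AAnnttHh=4 AAnntthh=4 AaNNTtHh=8 AaNNTthh=8 AaNNttHh=8 AaNNtthh=8 AaNnTtHh=16 AaNnTthh=16 AaNnttHh=16 AaNntthh=16 AannTtHh=8 AannTthh=8 AannttHh=8 Aanntthh=8 aaNNTtHh=4 aaNNTthh=4 aaNNttHh=4 aaNNtthh=4 aaNnTtHh=8 aaNnTthh=8 aaNnttHh=8 aaNntthh=8 aannTtHh=4 aannTthh=4 aannttHh=4 aanntthh=4
AaNNttHh hits 8/256; gcd=8; 8÷8/256÷8 = 1/32

P(AaNNttHh) = 1/32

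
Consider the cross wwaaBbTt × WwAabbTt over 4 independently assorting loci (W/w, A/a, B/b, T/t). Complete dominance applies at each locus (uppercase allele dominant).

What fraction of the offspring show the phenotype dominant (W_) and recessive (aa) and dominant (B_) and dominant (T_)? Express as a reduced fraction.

wwaaBbTt gametes: waBT×4, waBt×4, wabT×4, wabt×4
WwAabbTt gametes: WAbT×2, WAbt×2, WabT×2, Wabt×2, wAbT×2, wAbt×2, wabT×2, wabt×2
wwaaBbTt×WwAabbTt grid (16·16=256): WwAaBbTT=8 WwAaBbTt=16 WwAaBbtt=8 WwAabbTT=8 WwAabbTt=16 WwAabbtt=8 WwaaBbTT=8 WwaaBbTt=16 WwaaBbtt=8 WwaabbTT=8 WwaabbTt=16 Wwaabbtt=8 wwAaBbTT=8 wwAaBbTt=16 wwAaBbtt=8 wwAabbTT=8 wwAabbTt=16 wwAabbtt=8 wwaaBbTT=8 wwaaBbTt=16 wwaaBbtt=8 wwaabbTT=8 wwaabbTt=16 wwaabbtt=8
W_ aa B_ T_ hits 24/256; gcd=8; 24÷8/256÷8 = 3/32

P(W_ aa B_ T_) = 3/32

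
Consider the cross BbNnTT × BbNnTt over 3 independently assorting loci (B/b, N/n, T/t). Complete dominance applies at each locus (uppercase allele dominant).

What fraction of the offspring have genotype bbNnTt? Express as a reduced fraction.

BbNnTT gametes: BNT×2, BnT×2, bNT×2, bnT×2
BbNnTt gametes: BNT×1, BNt×1, BnT×1, Bnt×1, bNT×1, bNt×1, bnT×1, bnt×1
BbNnTT×BbNnTt grid (8·8=64): BBNNTT=2 BBNNTt=2 BBNnTT=4 BBNnTt=4 BBnnTT=2 BBnnTt=2 BbNNTT=4 BbNNTt=4 BbNnTT=8 BbNnTt=8 BbnnTT=4 BbnnTt=4 bbNNTT=2 bbNNTt=2 bbNnTT=4 bbNnTt=4 bbnnTT=2 bbnnTt=2
bbNnTt hits 4/64; gcd=4; 4÷4/64÷4 = 1/16

P(bbNnTt) = 1/16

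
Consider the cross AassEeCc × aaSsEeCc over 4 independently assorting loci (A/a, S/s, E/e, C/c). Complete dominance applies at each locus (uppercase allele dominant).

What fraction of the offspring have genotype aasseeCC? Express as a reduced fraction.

P(aasseeCC) = 1/64

AassEeCc gametes: AsEC×2, AsEc×2, AseC×2, Asec×2, asEC×2, asEc×2, aseC×2, asec×2
aaSsEeCc gametes: aSEC×2, aSEc×2, aSeC×2, aSec×2, asEC×2, asEc×2, aseC×2, asec×2
AassEeCc×aaSsEeCc grid (16·16=256): AaSsEECC=4 AaSsEECc=8 AaSsEEcc=4 AaSsEeCC=8 AaSsEeCc=16 AaSsEecc=8 AaSseeCC=4 AaSseeCc=8 AaSseecc=4 AassEECC=4 AassEECc=8 AassEEcc=4 AassEeCC=8 AassEeCc=16 AassEecc=8 AasseeCC=4 AasseeCc=8 Aasseecc=4 aaSsEECC=4 aaSsEECc=8 aaSsEEcc=4 aaSsEeCC=8 aaSsEeCc=16 aaSsEecc=8 aaSseeCC=4 aaSseeCc=8 aaSseecc=4 aassEECC=4 aassEECc=8 aassEEcc=4 aassEeCC=8 aassEeCc=16 aassEecc=8 aasseeCC=4 aasseeCc=8 aasseecc=4
aasseeCC hits 4/256; gcd=4; 4÷4/256÷4 = 1/64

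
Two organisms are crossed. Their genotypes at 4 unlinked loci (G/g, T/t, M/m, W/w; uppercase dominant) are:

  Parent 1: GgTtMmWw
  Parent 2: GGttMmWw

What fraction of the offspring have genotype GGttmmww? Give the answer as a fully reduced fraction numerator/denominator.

P(GGttmmww) = 1/64

GgTtMmWw gametes: GTMW×1, GTMw×1, GTmW×1, GTmw×1, GtMW×1, GtMw×1, GtmW×1, Gtmw×1, gTMW×1, gTMw×1, gTmW×1, gTmw×1, gtMW×1, gtMw×1, gtmW×1, gtmw×1
GGttMmWw gametes: GtMW×4, GtMw×4, GtmW×4, Gtmw×4
GgTtMmWw×GGttMmWw grid (16·16=256): GGTtMMWW=4 GGTtMMWw=8 GGTtMMww=4 GGTtMmWW=8 GGTtMmWw=16 GGTtMmww=8 GGTtmmWW=4 GGTtmmWw=8 GGTtmmww=4 GGttMMWW=4 GGttMMWw=8 GGttMMww=4 GGttMmWW=8 GGttMmWw=16 GGttMmww=8 GGttmmWW=4 GGttmmWw=8 GGttmmww=4 GgTtMMWW=4 GgTtMMWw=8 GgTtMMww=4 GgTtMmWW=8 GgTtMmWw=16 GgTtMmww=8 GgTtmmWW=4 GgTtmmWw=8 GgTtmmww=4 GgttMMWW=4 GgttMMWw=8 GgttMMww=4 GgttMmWW=8 GgttMmWw=16 GgttMmww=8 GgttmmWW=4 GgttmmWw=8 Ggttmmww=4
GGttmmww hits 4/256; gcd=4; 4÷4/256÷4 = 1/64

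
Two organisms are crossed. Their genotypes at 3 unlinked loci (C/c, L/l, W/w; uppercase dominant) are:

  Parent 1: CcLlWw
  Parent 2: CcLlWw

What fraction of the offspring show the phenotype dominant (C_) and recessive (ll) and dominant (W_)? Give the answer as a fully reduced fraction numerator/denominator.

CcLlWw gametes: CLW×1, CLw×1, ClW×1, Clw×1, cLW×1, cLw×1, clW×1, clw×1
CcLlWw gametes: CLW×1, CLw×1, ClW×1, Clw×1, cLW×1, cLw×1, clW×1, clw×1
CcLlWw×CcLlWw grid (8·8=64): CCLLWW=1 CCLLWw=2 CCLLww=1 CCLlWW=2 CCLlWw=4 CCLlww=2 CCllWW=1 CCllWw=2 CCllww=1 CcLLWW=2 CcLLWw=4 CcLLww=2 CcLlWW=4 CcLlWw=8 CcLlww=4 CcllWW=2 CcllWw=4 Ccllww=2 ccLLWW=1 ccLLWw=2 ccLLww=1 ccLlWW=2 ccLlWw=4 ccLlww=2 ccllWW=1 ccllWw=2 ccllww=1
C_ ll W_ hits 9/64; gcd=1; 9÷1/64÷1 = 9/64

P(C_ ll W_) = 9/64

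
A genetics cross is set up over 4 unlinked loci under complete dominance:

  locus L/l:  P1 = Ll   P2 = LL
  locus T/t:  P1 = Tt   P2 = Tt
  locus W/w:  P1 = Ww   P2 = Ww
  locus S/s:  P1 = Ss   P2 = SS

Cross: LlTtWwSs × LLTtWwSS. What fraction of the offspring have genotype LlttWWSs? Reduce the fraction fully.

P(LlttWWSs) = 1/64

LlTtWwSs gametes: LTWS×1, LTWs×1, LTwS×1, LTws×1, LtWS×1, LtWs×1, LtwS×1, Ltws×1, lTWS×1, lTWs×1, lTwS×1, lTws×1, ltWS×1, ltWs×1, ltwS×1, ltws×1
LLTtWwSS gametes: LTWS×4, LTwS×4, LtWS×4, LtwS×4
LlTtWwSs×LLTtWwSS grid (16·16=256): LLTTWWSS=4 LLTTWWSs=4 LLTTWwSS=8 LLTTWwSs=8 LLTTwwSS=4 LLTTwwSs=4 LLTtWWSS=8 LLTtWWSs=8 LLTtWwSS=16 LLTtWwSs=16 LLTtwwSS=8 LLTtwwSs=8 LLttWWSS=4 LLttWWSs=4 LLttWwSS=8 LLttWwSs=8 LLttwwSS=4 LLttwwSs=4 LlTTWWSS=4 LlTTWWSs=4 LlTTWwSS=8 LlTTWwSs=8 LlTTwwSS=4 LlTTwwSs=4 LlTtWWSS=8 LlTtWWSs=8 LlTtWwSS=16 LlTtWwSs=16 LlTtwwSS=8 LlTtwwSs=8 LlttWWSS=4 LlttWWSs=4 LlttWwSS=8 LlttWwSs=8 LlttwwSS=4 LlttwwSs=4
LlttWWSs hits 4/256; gcd=4; 4÷4/256÷4 = 1/64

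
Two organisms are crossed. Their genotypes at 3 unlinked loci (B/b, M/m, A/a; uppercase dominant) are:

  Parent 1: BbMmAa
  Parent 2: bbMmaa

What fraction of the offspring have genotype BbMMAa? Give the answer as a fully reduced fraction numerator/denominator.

BbMmAa gametes: BMA×1, BMa×1, BmA×1, Bma×1, bMA×1, bMa×1, bmA×1, bma×1
bbMmaa gametes: bMa×4, bma×4
BbMmAa×bbMmaa grid (8·8=64): BbMMAa=4 BbMMaa=4 BbMmAa=8 BbMmaa=8 BbmmAa=4 Bbmmaa=4 bbMMAa=4 bbMMaa=4 bbMmAa=8 bbMmaa=8 bbmmAa=4 bbmmaa=4
BbMMAa hits 4/64; gcd=4; 4÷4/64÷4 = 1/16

P(BbMMAa) = 1/16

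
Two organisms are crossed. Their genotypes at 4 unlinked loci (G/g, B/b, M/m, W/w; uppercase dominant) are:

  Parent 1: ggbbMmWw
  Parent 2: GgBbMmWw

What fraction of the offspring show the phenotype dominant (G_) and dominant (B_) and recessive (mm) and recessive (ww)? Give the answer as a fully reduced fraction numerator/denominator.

ggbbMmWw gametes: gbMW×4, gbMw×4, gbmW×4, gbmw×4
GgBbMmWw gametes: GBMW×1, GBMw×1, GBmW×1, GBmw×1, GbMW×1, GbMw×1, GbmW×1, Gbmw×1, gBMW×1, gBMw×1, gBmW×1, gBmw×1, gbMW×1, gbMw×1, gbmW×1, gbmw×1
ggbbMmWw×GgBbMmWw grid (16·16=256): GgBbMMWW=4 GgBbMMWw=8 GgBbMMww=4 GgBbMmWW=8 GgBbMmWw=16 GgBbMmww=8 GgBbmmWW=4 GgBbmmWw=8 GgBbmmww=4 GgbbMMWW=4 GgbbMMWw=8 GgbbMMww=4 GgbbMmWW=8 GgbbMmWw=16 GgbbMmww=8 GgbbmmWW=4 GgbbmmWw=8 Ggbbmmww=4 ggBbMMWW=4 ggBbMMWw=8 ggBbMMww=4 ggBbMmWW=8 ggBbMmWw=16 ggBbMmww=8 ggBbmmWW=4 ggBbmmWw=8 ggBbmmww=4 ggbbMMWW=4 ggbbMMWw=8 ggbbMMww=4 ggbbMmWW=8 ggbbMmWw=16 ggbbMmww=8 ggbbmmWW=4 ggbbmmWw=8 ggbbmmww=4
G_ B_ mm ww hits 4/256; gcd=4; 4÷4/256÷4 = 1/64

P(G_ B_ mm ww) = 1/64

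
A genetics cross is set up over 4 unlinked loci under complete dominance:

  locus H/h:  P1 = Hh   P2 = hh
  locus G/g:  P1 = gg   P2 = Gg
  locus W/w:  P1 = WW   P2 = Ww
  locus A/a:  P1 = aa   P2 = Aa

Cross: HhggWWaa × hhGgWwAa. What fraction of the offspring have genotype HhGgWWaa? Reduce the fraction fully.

P(HhGgWWaa) = 1/16

HhggWWaa gametes: HgWa×8, hgWa×8
hhGgWwAa gametes: hGWA×2, hGWa×2, hGwA×2, hGwa×2, hgWA×2, hgWa×2, hgwA×2, hgwa×2
HhggWWaa×hhGgWwAa grid (16·16=256): HhGgWWAa=16 HhGgWWaa=16 HhGgWwAa=16 HhGgWwaa=16 HhggWWAa=16 HhggWWaa=16 HhggWwAa=16 HhggWwaa=16 hhGgWWAa=16 hhGgWWaa=16 hhGgWwAa=16 hhGgWwaa=16 hhggWWAa=16 hhggWWaa=16 hhggWwAa=16 hhggWwaa=16
HhGgWWaa hits 16/256; gcd=16; 16÷16/256÷16 = 1/16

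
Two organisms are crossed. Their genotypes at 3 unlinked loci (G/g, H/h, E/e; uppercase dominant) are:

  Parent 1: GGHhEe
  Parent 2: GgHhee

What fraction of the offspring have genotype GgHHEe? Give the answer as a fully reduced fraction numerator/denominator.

P(GgHHEe) = 1/16

GGHhEe gametes: GHE×2, GHe×2, GhE×2, Ghe×2
GgHhee gametes: GHe×2, Ghe×2, gHe×2, ghe×2
GGHhEe×GgHhee grid (8·8=64): GGHHEe=4 GGHHee=4 GGHhEe=8 GGHhee=8 GGhhEe=4 GGhhee=4 GgHHEe=4 GgHHee=4 GgHhEe=8 GgHhee=8 GghhEe=4 Gghhee=4
GgHHEe hits 4/64; gcd=4; 4÷4/64÷4 = 1/16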